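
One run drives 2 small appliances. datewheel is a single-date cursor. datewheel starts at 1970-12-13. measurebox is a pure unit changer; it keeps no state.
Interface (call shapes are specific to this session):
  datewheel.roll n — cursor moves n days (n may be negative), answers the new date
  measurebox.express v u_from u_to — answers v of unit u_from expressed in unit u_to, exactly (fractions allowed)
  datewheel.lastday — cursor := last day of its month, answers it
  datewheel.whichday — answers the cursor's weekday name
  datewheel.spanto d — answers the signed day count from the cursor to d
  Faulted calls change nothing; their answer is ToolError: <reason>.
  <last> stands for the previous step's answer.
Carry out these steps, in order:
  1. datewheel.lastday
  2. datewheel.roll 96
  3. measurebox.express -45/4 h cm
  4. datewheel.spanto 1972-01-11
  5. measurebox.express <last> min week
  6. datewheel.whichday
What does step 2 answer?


Answer: 1971-04-06

Derivation:
-> datewheel.lastday()
<- 1970-12-31
-> datewheel.roll(n=96)
<- 1971-04-06
-> measurebox.express(v=-45/4, u_from=h, u_to=cm)
<- ToolError: incompatible units
-> datewheel.spanto(d=1972-01-11)
<- 280
-> measurebox.express(v=<last>, u_from=min, u_to=week)
<- 1/36
-> datewheel.whichday()
<- Tuesday


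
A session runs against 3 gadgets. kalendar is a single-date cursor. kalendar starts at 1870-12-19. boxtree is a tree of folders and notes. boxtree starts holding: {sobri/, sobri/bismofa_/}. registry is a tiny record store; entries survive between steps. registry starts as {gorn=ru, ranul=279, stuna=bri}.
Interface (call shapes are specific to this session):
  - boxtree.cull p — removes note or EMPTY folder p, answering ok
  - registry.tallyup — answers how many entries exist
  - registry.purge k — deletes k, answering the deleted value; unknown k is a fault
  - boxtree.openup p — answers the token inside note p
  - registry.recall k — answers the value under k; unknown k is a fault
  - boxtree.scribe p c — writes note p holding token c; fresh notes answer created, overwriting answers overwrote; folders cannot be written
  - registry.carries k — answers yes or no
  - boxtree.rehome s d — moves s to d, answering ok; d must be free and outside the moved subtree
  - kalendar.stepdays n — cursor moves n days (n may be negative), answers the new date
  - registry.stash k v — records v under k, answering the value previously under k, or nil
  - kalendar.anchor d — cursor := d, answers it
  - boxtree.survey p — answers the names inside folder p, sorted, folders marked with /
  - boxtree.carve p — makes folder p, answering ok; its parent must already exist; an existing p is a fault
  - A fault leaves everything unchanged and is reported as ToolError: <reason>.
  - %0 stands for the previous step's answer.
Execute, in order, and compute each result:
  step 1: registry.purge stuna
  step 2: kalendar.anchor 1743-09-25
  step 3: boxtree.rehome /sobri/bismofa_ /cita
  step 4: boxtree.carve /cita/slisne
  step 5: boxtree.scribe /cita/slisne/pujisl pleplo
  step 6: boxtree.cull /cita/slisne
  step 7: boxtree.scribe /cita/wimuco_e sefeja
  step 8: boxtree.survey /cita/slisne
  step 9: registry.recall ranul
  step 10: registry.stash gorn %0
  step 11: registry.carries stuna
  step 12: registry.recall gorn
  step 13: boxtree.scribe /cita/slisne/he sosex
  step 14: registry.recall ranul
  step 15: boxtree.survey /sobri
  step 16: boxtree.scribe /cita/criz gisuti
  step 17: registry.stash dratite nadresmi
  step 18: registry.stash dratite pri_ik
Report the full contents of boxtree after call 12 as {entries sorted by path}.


Answer: {cita/, cita/slisne/, cita/slisne/pujisl=pleplo, cita/wimuco_e=sefeja, sobri/}

Derivation:
$ registry.purge stuna
[out] bri
$ kalendar.anchor 1743-09-25
[out] 1743-09-25
$ boxtree.rehome /sobri/bismofa_ /cita
[out] ok
$ boxtree.carve /cita/slisne
[out] ok
$ boxtree.scribe /cita/slisne/pujisl pleplo
[out] created
$ boxtree.cull /cita/slisne
[out] ToolError: not empty
$ boxtree.scribe /cita/wimuco_e sefeja
[out] created
$ boxtree.survey /cita/slisne
[out] [pujisl]
$ registry.recall ranul
[out] 279
$ registry.stash gorn %0
[out] ru
$ registry.carries stuna
[out] no
$ registry.recall gorn
[out] 279
$ boxtree.scribe /cita/slisne/he sosex
[out] created
$ registry.recall ranul
[out] 279
$ boxtree.survey /sobri
[out] []
$ boxtree.scribe /cita/criz gisuti
[out] created
$ registry.stash dratite nadresmi
[out] nil
$ registry.stash dratite pri_ik
[out] nadresmi


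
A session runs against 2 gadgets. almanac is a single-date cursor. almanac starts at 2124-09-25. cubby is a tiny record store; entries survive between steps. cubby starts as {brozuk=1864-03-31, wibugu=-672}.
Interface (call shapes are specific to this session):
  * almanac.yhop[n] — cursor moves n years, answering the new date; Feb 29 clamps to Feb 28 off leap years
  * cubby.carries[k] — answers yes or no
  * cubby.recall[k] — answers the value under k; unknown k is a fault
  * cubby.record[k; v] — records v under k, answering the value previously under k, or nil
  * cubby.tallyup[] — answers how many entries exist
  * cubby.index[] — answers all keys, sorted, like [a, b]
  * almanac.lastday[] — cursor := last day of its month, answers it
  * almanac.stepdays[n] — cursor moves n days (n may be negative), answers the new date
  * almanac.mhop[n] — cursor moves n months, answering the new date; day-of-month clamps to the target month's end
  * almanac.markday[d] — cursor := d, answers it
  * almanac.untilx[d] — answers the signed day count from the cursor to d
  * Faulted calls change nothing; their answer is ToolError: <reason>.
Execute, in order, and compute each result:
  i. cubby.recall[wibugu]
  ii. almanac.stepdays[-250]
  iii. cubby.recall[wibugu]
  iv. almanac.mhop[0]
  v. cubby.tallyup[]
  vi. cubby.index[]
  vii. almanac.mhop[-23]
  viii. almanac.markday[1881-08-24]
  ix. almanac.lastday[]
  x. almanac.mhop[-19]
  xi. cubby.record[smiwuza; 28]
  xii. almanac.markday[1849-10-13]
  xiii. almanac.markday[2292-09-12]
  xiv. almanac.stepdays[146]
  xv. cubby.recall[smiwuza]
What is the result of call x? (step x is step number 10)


I call recall with k: wibugu: -672.
I call stepdays with n: -250, → 2124-01-19.
I try recall with k: wibugu, giving -672.
Calling mhop with n: 0, → 2124-01-19.
Next I call tallyup(), and see 2.
I run index, and get [brozuk, wibugu].
Calling mhop with n: -23, — result: 2122-02-19.
Next I call markday with d: 1881-08-24, and observe 1881-08-24.
Using lastday, which returns 1881-08-31.
I call mhop with n: -19, and get 1880-01-31.
Then record with k: smiwuza, v: 28, — result: nil.
Invoking markday with d: 1849-10-13, → 1849-10-13.
I invoke markday with d: 2292-09-12, and get 2292-09-12.
Now I run stepdays with n: 146, yielding 2293-02-05.
Using recall with k: smiwuza, and see 28.

Answer: 1880-01-31


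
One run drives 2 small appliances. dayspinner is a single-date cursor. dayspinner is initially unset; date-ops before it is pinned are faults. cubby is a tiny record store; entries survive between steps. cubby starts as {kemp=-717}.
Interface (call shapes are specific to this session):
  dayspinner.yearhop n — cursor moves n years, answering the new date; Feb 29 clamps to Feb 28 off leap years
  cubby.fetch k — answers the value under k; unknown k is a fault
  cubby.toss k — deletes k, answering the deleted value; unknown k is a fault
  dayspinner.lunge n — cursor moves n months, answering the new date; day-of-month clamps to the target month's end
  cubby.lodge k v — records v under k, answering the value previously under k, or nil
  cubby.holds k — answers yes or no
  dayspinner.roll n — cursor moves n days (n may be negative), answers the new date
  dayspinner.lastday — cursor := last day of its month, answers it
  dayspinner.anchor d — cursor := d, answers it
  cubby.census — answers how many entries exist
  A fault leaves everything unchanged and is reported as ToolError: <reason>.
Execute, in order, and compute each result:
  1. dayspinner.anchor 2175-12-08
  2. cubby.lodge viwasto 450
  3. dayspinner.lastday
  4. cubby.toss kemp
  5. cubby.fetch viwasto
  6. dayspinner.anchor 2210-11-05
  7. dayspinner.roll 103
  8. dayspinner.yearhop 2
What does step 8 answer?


Answer: 2213-02-16

Derivation:
Step: dayspinner.anchor[d→2175-12-08]
Result: 2175-12-08
Step: cubby.lodge[k→viwasto; v→450]
Result: nil
Step: dayspinner.lastday[]
Result: 2175-12-31
Step: cubby.toss[k→kemp]
Result: -717
Step: cubby.fetch[k→viwasto]
Result: 450
Step: dayspinner.anchor[d→2210-11-05]
Result: 2210-11-05
Step: dayspinner.roll[n→103]
Result: 2211-02-16
Step: dayspinner.yearhop[n→2]
Result: 2213-02-16


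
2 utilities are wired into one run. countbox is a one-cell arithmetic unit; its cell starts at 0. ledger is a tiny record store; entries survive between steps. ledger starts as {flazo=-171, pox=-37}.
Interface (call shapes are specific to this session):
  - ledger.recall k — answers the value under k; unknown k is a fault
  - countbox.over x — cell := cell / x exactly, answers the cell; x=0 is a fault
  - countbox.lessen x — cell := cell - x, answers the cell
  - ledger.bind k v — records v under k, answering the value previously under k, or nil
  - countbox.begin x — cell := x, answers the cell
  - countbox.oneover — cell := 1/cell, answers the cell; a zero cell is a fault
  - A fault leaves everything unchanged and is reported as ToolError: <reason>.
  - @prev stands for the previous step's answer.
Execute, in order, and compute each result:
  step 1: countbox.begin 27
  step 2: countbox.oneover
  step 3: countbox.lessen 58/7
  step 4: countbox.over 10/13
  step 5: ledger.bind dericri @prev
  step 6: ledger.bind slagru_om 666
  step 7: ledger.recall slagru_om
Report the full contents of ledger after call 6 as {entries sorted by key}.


Answer: {dericri=-20267/1890, flazo=-171, pox=-37, slagru_om=666}

Derivation:
% countbox.begin(x: 27) => 27
% countbox.oneover() => 1/27
% countbox.lessen(x: 58/7) => -1559/189
% countbox.over(x: 10/13) => -20267/1890
% ledger.bind(k: dericri, v: @prev) => nil
% ledger.bind(k: slagru_om, v: 666) => nil
% ledger.recall(k: slagru_om) => 666


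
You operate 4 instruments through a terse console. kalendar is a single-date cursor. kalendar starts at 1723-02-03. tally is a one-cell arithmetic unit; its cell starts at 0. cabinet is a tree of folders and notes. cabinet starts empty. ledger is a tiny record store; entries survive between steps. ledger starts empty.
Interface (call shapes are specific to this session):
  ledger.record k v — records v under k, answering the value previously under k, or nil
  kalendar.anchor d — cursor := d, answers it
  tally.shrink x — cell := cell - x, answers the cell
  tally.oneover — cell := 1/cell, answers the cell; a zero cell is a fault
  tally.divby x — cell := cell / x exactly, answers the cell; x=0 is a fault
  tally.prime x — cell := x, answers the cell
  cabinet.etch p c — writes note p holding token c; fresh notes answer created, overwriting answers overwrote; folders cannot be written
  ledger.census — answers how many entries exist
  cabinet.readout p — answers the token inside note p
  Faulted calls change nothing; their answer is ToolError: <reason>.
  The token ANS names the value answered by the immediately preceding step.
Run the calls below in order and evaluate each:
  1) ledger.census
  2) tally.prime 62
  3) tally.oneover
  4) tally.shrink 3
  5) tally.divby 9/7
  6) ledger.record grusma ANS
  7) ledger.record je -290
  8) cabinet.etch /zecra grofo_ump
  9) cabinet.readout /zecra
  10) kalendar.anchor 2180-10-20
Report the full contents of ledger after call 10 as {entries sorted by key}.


Answer: {grusma=-1295/558, je=-290}

Derivation:
-> ledger.census()
<- 0
-> tally.prime(x→62)
<- 62
-> tally.oneover()
<- 1/62
-> tally.shrink(x→3)
<- -185/62
-> tally.divby(x→9/7)
<- -1295/558
-> ledger.record(k→grusma, v→ANS)
<- nil
-> ledger.record(k→je, v→-290)
<- nil
-> cabinet.etch(p→/zecra, c→grofo_ump)
<- created
-> cabinet.readout(p→/zecra)
<- grofo_ump
-> kalendar.anchor(d→2180-10-20)
<- 2180-10-20


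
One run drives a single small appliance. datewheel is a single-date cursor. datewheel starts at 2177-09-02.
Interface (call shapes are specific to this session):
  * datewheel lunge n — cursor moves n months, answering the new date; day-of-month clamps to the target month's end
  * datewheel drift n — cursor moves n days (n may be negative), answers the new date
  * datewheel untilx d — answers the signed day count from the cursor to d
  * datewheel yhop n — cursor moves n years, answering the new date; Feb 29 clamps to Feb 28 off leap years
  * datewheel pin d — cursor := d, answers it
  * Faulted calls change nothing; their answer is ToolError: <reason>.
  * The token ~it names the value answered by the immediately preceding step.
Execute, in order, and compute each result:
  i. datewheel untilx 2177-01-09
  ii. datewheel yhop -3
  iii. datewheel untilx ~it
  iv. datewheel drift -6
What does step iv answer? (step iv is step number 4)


Answer: 2174-08-27

Derivation:
# 1. datewheel untilx(d: 2177-01-09) -> -236
# 2. datewheel yhop(n: -3) -> 2174-09-02
# 3. datewheel untilx(d: ~it) -> 0
# 4. datewheel drift(n: -6) -> 2174-08-27


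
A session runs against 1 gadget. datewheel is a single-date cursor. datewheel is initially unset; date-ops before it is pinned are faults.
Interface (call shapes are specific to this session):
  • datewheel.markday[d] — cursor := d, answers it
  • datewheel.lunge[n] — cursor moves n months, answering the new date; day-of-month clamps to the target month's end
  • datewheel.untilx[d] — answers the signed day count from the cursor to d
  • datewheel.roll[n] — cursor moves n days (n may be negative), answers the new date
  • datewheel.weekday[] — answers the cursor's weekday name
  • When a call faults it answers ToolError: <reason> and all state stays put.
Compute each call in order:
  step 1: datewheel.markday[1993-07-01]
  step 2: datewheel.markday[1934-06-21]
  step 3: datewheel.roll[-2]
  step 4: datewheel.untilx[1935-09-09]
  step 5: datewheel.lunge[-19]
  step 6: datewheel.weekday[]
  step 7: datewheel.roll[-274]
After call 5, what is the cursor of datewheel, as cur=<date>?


Answer: cur=1932-11-19

Derivation:
Using datewheel.markday(d→1993-07-01), → 1993-07-01.
Now I run datewheel.markday(d→1934-06-21), yielding 1934-06-21.
I call datewheel.roll(n→-2), and observe 1934-06-19.
I try datewheel.untilx(d→1935-09-09), yielding 447.
Calling datewheel.lunge(n→-19), yielding 1932-11-19.
Invoking datewheel.weekday(), and see Saturday.
I invoke datewheel.roll(n→-274), yielding 1932-02-19.


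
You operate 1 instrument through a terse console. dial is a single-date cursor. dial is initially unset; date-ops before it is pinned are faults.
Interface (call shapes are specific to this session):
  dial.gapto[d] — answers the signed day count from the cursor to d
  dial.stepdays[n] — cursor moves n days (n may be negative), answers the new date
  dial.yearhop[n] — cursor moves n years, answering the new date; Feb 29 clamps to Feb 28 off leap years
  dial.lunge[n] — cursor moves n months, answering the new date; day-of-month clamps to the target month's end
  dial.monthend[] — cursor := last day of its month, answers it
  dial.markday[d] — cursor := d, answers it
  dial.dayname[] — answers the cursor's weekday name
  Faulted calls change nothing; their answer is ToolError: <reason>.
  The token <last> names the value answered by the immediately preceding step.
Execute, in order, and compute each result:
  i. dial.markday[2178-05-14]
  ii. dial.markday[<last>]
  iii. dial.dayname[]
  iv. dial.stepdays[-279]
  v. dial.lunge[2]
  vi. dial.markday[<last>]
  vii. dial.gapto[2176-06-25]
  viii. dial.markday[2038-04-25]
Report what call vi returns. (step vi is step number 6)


Do: markday[2178-05-14]
See: 2178-05-14
Do: markday[<last>]
See: 2178-05-14
Do: dayname[]
See: Thursday
Do: stepdays[-279]
See: 2177-08-08
Do: lunge[2]
See: 2177-10-08
Do: markday[<last>]
See: 2177-10-08
Do: gapto[2176-06-25]
See: -470
Do: markday[2038-04-25]
See: 2038-04-25

Answer: 2177-10-08


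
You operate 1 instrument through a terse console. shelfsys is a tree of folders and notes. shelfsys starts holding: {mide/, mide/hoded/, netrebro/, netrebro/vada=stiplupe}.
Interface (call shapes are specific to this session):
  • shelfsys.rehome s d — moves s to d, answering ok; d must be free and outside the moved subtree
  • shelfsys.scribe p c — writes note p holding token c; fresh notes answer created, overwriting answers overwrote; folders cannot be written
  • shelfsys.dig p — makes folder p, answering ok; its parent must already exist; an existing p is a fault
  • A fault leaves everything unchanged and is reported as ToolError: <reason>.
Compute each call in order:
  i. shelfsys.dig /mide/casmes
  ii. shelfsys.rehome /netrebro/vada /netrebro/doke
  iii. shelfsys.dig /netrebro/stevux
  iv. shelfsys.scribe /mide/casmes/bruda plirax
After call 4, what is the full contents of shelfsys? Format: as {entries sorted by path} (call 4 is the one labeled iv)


Answer: {mide/, mide/casmes/, mide/casmes/bruda=plirax, mide/hoded/, netrebro/, netrebro/doke=stiplupe, netrebro/stevux/}

Derivation:
==> dig(p=/mide/casmes)
<== ok
==> rehome(s=/netrebro/vada, d=/netrebro/doke)
<== ok
==> dig(p=/netrebro/stevux)
<== ok
==> scribe(p=/mide/casmes/bruda, c=plirax)
<== created


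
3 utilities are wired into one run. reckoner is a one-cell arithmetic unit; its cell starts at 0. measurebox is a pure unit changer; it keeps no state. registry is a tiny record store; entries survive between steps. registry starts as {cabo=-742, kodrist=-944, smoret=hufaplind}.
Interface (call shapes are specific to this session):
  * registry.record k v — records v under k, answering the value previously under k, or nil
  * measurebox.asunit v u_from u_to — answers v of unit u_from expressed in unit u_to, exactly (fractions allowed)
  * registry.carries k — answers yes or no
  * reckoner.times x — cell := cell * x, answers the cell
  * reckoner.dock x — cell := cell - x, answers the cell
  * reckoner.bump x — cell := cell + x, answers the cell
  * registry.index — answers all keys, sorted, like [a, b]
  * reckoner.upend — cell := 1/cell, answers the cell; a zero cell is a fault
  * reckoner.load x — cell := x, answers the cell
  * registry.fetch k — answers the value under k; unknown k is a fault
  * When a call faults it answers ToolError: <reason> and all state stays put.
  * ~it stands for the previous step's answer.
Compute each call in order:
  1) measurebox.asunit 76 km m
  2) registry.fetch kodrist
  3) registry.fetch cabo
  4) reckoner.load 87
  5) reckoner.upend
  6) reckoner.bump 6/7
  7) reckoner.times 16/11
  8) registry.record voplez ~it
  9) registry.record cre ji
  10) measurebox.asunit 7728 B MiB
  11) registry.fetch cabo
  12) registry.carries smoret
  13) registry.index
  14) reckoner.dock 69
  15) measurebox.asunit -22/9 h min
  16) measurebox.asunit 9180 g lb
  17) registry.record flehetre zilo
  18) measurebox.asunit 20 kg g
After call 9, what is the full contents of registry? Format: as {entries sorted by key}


[in] measurebox.asunit v: 76 u_from: km u_to: m
= 76000
[in] registry.fetch k: kodrist
= -944
[in] registry.fetch k: cabo
= -742
[in] reckoner.load x: 87
= 87
[in] reckoner.upend
= 1/87
[in] reckoner.bump x: 6/7
= 529/609
[in] reckoner.times x: 16/11
= 8464/6699
[in] registry.record k: voplez v: ~it
= nil
[in] registry.record k: cre v: ji
= nil
[in] measurebox.asunit v: 7728 u_from: B u_to: MiB
= 483/65536
[in] registry.fetch k: cabo
= -742
[in] registry.carries k: smoret
= yes
[in] registry.index
= [cabo, cre, kodrist, smoret, voplez]
[in] reckoner.dock x: 69
= -453767/6699
[in] measurebox.asunit v: -22/9 u_from: h u_to: min
= -440/3
[in] measurebox.asunit v: 9180 u_from: g u_to: lb
= 918000000/45359237
[in] registry.record k: flehetre v: zilo
= nil
[in] measurebox.asunit v: 20 u_from: kg u_to: g
= 20000

Answer: {cabo=-742, cre=ji, kodrist=-944, smoret=hufaplind, voplez=8464/6699}


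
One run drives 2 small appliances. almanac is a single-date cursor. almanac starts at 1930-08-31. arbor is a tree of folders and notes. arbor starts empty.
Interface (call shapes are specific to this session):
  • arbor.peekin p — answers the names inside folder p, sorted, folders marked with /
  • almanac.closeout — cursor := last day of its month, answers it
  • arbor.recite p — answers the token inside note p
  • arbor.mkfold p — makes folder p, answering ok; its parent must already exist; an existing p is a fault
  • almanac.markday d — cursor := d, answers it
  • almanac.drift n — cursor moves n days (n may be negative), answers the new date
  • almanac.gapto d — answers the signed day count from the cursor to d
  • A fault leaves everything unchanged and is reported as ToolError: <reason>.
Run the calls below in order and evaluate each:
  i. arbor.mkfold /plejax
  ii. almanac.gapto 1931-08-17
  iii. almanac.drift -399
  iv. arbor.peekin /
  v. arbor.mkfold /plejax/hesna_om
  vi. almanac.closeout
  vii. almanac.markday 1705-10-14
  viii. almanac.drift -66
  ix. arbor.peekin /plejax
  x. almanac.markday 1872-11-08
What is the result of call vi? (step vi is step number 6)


Answer: 1929-07-31

Derivation:
// arbor.mkfold(p='/plejax') -> ok
// almanac.gapto(d='1931-08-17') -> 351
// almanac.drift(n='-399') -> 1929-07-28
// arbor.peekin(p='/') -> [plejax/]
// arbor.mkfold(p='/plejax/hesna_om') -> ok
// almanac.closeout() -> 1929-07-31
// almanac.markday(d='1705-10-14') -> 1705-10-14
// almanac.drift(n='-66') -> 1705-08-09
// arbor.peekin(p='/plejax') -> [hesna_om/]
// almanac.markday(d='1872-11-08') -> 1872-11-08


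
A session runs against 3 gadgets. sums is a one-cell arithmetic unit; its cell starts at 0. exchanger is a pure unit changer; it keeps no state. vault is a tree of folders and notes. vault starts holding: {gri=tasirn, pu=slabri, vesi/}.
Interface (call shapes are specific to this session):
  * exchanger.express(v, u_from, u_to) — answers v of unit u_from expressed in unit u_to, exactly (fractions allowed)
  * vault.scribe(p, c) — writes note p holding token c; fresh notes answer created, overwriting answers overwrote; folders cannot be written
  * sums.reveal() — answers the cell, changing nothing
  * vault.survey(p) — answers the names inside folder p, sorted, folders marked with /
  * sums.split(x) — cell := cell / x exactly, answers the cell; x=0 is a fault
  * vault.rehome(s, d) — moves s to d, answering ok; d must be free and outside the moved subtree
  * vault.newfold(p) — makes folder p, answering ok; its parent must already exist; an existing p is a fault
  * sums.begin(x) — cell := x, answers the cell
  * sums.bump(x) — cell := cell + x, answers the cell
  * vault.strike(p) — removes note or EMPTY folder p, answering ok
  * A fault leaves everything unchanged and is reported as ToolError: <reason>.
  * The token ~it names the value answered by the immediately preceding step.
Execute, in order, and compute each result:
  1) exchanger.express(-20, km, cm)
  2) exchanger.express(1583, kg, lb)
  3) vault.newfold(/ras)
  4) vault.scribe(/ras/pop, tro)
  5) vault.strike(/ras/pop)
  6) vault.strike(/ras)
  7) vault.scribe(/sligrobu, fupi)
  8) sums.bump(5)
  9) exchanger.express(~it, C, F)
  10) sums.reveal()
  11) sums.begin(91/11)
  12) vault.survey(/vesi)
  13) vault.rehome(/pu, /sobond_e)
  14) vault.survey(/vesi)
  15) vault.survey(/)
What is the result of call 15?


Answer: [gri, sligrobu, sobond_e, vesi/]

Derivation:
$ exchanger.express v→-20 u_from→km u_to→cm
[out] -2000000
$ exchanger.express v→1583 u_from→kg u_to→lb
[out] 158300000000/45359237
$ vault.newfold p→/ras
[out] ok
$ vault.scribe p→/ras/pop c→tro
[out] created
$ vault.strike p→/ras/pop
[out] ok
$ vault.strike p→/ras
[out] ok
$ vault.scribe p→/sligrobu c→fupi
[out] created
$ sums.bump x→5
[out] 5
$ exchanger.express v→~it u_from→C u_to→F
[out] 41
$ sums.reveal
[out] 5
$ sums.begin x→91/11
[out] 91/11
$ vault.survey p→/vesi
[out] []
$ vault.rehome s→/pu d→/sobond_e
[out] ok
$ vault.survey p→/vesi
[out] []
$ vault.survey p→/
[out] [gri, sligrobu, sobond_e, vesi/]


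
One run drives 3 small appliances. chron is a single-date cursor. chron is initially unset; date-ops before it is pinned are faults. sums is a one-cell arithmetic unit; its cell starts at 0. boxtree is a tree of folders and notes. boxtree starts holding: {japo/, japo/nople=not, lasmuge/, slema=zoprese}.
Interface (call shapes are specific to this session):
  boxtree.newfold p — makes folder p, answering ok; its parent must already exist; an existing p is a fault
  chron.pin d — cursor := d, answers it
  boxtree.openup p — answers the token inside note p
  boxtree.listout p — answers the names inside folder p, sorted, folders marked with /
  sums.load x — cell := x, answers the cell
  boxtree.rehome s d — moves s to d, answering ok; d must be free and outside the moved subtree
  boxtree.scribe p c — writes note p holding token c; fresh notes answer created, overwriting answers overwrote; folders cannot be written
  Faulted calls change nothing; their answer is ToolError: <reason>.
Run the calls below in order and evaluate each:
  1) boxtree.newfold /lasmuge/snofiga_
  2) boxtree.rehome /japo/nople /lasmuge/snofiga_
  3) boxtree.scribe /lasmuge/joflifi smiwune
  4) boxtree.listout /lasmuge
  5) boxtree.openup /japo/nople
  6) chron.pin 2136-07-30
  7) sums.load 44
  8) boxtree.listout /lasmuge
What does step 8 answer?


Answer: [joflifi, snofiga_/]

Derivation:
Step: boxtree.newfold[p→/lasmuge/snofiga_]
Result: ok
Step: boxtree.rehome[s→/japo/nople; d→/lasmuge/snofiga_]
Result: ToolError: exists
Step: boxtree.scribe[p→/lasmuge/joflifi; c→smiwune]
Result: created
Step: boxtree.listout[p→/lasmuge]
Result: [joflifi, snofiga_/]
Step: boxtree.openup[p→/japo/nople]
Result: not
Step: chron.pin[d→2136-07-30]
Result: 2136-07-30
Step: sums.load[x→44]
Result: 44
Step: boxtree.listout[p→/lasmuge]
Result: [joflifi, snofiga_/]


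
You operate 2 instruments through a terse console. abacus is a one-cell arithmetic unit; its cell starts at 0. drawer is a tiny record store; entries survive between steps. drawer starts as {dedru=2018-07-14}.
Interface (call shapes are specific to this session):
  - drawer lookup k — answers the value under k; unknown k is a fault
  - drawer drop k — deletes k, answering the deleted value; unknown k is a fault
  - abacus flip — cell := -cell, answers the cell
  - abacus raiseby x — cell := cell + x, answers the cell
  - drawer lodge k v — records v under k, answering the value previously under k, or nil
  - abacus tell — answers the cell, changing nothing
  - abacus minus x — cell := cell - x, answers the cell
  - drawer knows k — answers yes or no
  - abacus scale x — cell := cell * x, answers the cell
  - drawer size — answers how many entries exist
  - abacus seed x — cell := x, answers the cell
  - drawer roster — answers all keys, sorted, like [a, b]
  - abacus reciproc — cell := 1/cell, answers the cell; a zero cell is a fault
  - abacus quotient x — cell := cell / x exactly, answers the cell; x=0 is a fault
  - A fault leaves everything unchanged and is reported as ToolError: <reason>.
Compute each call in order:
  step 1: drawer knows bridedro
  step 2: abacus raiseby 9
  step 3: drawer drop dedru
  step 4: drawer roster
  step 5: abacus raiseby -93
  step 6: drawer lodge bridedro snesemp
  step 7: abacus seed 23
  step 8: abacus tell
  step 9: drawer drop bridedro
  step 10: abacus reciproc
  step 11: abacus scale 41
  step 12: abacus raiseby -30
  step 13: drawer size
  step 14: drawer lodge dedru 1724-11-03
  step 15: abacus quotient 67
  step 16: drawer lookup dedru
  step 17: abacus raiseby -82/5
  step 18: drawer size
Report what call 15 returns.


Answer: -649/1541

Derivation:
I run drawer knows with k=bridedro, → no.
I invoke abacus raiseby with x=9, and get 9.
Using drawer drop with k=dedru, and observe 2018-07-14.
Using drawer roster(), → [].
Using abacus raiseby with x=-93, giving -84.
Then drawer lodge with k=bridedro, v=snesemp, giving nil.
I invoke abacus seed with x=23: 23.
I call abacus tell, yielding 23.
Calling drawer drop with k=bridedro, giving snesemp.
Next I call abacus reciproc, and observe 1/23.
Now I run abacus scale with x=41, and get 41/23.
Then abacus raiseby with x=-30, and observe -649/23.
I use drawer size(), and observe 0.
Now I run drawer lodge with k=dedru, v=1724-11-03, yielding nil.
I use abacus quotient with x=67, which returns -649/1541.
Invoking drawer lookup with k=dedru, and get 1724-11-03.
Using abacus raiseby with x=-82/5, giving -129607/7705.
I invoke drawer size, which returns 1.


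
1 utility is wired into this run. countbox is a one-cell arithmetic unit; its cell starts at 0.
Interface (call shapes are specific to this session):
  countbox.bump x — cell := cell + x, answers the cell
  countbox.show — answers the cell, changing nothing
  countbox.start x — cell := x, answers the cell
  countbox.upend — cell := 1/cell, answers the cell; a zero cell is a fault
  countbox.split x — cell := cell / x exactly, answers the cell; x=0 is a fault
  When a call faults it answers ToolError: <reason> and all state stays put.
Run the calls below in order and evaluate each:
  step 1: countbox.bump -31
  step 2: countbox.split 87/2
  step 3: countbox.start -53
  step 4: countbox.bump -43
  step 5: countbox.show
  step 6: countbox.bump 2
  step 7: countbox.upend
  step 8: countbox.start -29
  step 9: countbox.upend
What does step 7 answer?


Answer: -1/94

Derivation:
Act: bump[x→-31]
Obs: -31
Act: split[x→87/2]
Obs: -62/87
Act: start[x→-53]
Obs: -53
Act: bump[x→-43]
Obs: -96
Act: show[]
Obs: -96
Act: bump[x→2]
Obs: -94
Act: upend[]
Obs: -1/94
Act: start[x→-29]
Obs: -29
Act: upend[]
Obs: -1/29


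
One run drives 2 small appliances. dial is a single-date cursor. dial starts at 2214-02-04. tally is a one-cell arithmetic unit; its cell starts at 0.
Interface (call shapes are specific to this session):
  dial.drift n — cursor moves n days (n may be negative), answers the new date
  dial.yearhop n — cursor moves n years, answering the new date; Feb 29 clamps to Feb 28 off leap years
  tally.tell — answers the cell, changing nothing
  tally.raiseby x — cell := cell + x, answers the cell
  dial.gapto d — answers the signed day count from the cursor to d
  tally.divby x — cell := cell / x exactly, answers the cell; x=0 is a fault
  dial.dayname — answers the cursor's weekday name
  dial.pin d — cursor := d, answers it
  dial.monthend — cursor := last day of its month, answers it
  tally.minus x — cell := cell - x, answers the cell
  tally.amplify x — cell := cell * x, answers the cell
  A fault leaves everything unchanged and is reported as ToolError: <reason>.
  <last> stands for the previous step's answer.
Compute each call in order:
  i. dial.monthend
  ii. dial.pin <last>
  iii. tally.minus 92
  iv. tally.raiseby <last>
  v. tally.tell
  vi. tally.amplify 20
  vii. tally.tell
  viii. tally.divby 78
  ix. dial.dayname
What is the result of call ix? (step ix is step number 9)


Answer: Monday

Derivation:
-- 1. dial.monthend() == 2214-02-28
-- 2. dial.pin(d→<last>) == 2214-02-28
-- 3. tally.minus(x→92) == -92
-- 4. tally.raiseby(x→<last>) == -184
-- 5. tally.tell() == -184
-- 6. tally.amplify(x→20) == -3680
-- 7. tally.tell() == -3680
-- 8. tally.divby(x→78) == -1840/39
-- 9. dial.dayname() == Monday


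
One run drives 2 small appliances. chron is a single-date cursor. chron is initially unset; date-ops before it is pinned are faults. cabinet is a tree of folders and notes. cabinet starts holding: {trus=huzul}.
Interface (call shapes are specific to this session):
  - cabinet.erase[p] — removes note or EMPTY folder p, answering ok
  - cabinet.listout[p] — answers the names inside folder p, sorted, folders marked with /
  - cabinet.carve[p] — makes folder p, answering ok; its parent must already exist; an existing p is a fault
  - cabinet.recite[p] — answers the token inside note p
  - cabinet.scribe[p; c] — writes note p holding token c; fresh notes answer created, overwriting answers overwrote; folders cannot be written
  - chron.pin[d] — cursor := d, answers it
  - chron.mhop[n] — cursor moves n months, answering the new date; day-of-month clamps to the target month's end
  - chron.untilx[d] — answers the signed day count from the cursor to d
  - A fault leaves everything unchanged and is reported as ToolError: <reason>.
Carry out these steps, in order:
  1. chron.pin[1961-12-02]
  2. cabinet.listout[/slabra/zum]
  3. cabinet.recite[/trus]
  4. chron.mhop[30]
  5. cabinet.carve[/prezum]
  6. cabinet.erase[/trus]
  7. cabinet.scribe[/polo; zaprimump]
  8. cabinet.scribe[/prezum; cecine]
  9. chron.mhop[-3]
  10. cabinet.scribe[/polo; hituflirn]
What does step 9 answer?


Answer: 1964-03-02

Derivation:
·→ chron.pin(1961-12-02)
·← 1961-12-02
·→ cabinet.listout(/slabra/zum)
·← ToolError: not found
·→ cabinet.recite(/trus)
·← huzul
·→ chron.mhop(30)
·← 1964-06-02
·→ cabinet.carve(/prezum)
·← ok
·→ cabinet.erase(/trus)
·← ok
·→ cabinet.scribe(/polo, zaprimump)
·← created
·→ cabinet.scribe(/prezum, cecine)
·← ToolError: is a directory
·→ chron.mhop(-3)
·← 1964-03-02
·→ cabinet.scribe(/polo, hituflirn)
·← overwrote


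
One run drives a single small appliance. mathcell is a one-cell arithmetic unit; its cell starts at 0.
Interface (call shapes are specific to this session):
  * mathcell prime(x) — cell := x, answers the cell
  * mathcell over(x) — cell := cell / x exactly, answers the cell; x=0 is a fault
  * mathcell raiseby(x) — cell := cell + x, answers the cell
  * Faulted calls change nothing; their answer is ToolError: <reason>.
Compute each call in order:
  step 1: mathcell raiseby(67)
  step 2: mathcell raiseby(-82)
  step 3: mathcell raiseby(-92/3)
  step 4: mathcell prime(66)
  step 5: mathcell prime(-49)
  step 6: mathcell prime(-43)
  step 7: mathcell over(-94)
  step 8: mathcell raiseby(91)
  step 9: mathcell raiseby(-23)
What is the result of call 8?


> mathcell raiseby x=67
  67
> mathcell raiseby x=-82
  -15
> mathcell raiseby x=-92/3
  -137/3
> mathcell prime x=66
  66
> mathcell prime x=-49
  -49
> mathcell prime x=-43
  -43
> mathcell over x=-94
  43/94
> mathcell raiseby x=91
  8597/94
> mathcell raiseby x=-23
  6435/94

Answer: 8597/94


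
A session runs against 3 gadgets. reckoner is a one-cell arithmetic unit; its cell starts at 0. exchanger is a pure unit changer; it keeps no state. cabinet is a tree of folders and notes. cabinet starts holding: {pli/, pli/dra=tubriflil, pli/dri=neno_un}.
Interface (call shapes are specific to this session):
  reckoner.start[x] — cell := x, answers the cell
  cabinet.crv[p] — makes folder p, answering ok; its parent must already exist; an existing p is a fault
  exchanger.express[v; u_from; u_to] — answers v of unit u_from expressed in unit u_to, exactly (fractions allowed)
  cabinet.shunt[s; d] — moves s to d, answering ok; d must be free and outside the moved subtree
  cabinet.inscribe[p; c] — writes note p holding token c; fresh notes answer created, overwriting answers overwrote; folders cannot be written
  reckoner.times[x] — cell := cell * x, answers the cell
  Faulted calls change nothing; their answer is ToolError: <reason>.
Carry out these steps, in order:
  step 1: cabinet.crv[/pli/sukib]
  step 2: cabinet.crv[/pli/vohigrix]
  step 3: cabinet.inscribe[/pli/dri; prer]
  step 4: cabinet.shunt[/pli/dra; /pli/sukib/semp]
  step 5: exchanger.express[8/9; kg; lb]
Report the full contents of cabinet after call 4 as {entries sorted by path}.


Answer: {pli/, pli/dri=prer, pli/sukib/, pli/sukib/semp=tubriflil, pli/vohigrix/}

Derivation:
I call crv on p→/pli/sukib, giving ok.
I run crv on p→/pli/vohigrix, → ok.
I invoke inscribe on p→/pli/dri, c→prer, giving overwrote.
I invoke shunt on s→/pli/dra, d→/pli/sukib/semp, and observe ok.
Invoking express on v→8/9, u_from→kg, u_to→lb, and see 800000000/408233133.


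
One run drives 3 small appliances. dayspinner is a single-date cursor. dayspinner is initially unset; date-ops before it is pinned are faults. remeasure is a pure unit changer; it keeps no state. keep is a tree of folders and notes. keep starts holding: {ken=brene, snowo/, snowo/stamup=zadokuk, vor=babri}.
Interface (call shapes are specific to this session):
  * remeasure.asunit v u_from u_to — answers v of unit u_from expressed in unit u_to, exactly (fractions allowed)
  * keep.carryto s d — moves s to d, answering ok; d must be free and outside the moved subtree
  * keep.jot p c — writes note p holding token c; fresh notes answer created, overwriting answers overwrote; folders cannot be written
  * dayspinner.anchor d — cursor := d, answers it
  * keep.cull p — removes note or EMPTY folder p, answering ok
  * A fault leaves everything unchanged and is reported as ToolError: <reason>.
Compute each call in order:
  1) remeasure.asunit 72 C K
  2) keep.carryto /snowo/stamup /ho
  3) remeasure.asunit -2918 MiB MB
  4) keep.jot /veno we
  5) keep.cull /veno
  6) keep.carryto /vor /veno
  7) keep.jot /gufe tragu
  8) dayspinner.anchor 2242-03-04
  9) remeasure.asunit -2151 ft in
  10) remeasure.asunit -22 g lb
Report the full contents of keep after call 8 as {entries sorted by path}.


>> asunit(v=72, u_from=C, u_to=K)
<< 6903/20
>> carryto(s=/snowo/stamup, d=/ho)
<< ok
>> asunit(v=-2918, u_from=MiB, u_to=MB)
<< -47808512/15625
>> jot(p=/veno, c=we)
<< created
>> cull(p=/veno)
<< ok
>> carryto(s=/vor, d=/veno)
<< ok
>> jot(p=/gufe, c=tragu)
<< created
>> anchor(d=2242-03-04)
<< 2242-03-04
>> asunit(v=-2151, u_from=ft, u_to=in)
<< -25812
>> asunit(v=-22, u_from=g, u_to=lb)
<< -200000/4123567

Answer: {gufe=tragu, ho=zadokuk, ken=brene, snowo/, veno=babri}


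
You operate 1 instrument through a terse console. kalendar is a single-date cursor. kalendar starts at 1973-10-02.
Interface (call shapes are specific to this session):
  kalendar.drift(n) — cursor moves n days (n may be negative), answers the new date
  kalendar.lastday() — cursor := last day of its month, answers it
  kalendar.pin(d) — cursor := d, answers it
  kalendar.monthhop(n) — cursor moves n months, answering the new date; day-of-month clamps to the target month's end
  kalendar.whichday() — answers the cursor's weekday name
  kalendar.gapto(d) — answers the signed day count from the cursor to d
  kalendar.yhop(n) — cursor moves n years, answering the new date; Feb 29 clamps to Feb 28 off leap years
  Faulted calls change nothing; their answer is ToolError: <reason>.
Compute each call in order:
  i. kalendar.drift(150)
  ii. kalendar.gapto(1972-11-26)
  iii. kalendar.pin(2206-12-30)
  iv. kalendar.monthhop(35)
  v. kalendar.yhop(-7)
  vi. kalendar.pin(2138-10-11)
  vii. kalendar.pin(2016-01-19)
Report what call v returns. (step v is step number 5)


Answer: 2202-11-30

Derivation:
% kalendar.drift(n: 150) => 1974-03-01
% kalendar.gapto(d: 1972-11-26) => -460
% kalendar.pin(d: 2206-12-30) => 2206-12-30
% kalendar.monthhop(n: 35) => 2209-11-30
% kalendar.yhop(n: -7) => 2202-11-30
% kalendar.pin(d: 2138-10-11) => 2138-10-11
% kalendar.pin(d: 2016-01-19) => 2016-01-19


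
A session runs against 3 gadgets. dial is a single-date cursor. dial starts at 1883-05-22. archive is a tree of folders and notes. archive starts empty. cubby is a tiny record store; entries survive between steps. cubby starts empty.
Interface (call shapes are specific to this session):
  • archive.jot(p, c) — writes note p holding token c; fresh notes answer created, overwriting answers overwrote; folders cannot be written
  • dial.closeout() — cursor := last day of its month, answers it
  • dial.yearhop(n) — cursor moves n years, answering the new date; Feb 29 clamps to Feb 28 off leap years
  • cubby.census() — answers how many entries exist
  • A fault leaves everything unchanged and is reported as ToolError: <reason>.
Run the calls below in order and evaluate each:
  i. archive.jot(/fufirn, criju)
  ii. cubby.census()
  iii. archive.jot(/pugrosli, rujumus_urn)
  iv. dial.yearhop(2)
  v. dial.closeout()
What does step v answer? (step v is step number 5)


Answer: 1885-05-31

Derivation:
I try jot with p=/fufirn, c=criju, giving created.
Next I call census, — result: 0.
Now I run jot with p=/pugrosli, c=rujumus_urn, and see created.
Then yearhop with n=2, → 1885-05-22.
Invoking closeout(), yielding 1885-05-31.
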